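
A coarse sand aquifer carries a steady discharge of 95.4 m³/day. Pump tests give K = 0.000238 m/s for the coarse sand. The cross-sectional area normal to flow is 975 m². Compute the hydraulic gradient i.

0.00476

Convert K: 0.000238 m/s × 86400 = 20.56 m/day.
From Q = K·A·i, i = Q / (K·A) = 95.4 / (20.56 × 975.0) = 0.004758.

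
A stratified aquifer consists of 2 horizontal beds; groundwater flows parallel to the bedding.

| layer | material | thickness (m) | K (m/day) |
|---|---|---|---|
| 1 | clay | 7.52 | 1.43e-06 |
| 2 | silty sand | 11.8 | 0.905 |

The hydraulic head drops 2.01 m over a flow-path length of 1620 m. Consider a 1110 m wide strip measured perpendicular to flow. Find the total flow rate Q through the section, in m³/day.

Flow is parallel to layering, so each bed carries its own Darcy discharge and the transmissivities add.
Σ(K_i·b_i) = 1.43e-06×7.52 + 0.905×11.8 = 10.68 m²/day.
Hydraulic gradient i = Δh / L = 2.01 / 1620 = 0.001241.
Q = Σ(K_i·b_i) · W · i = 10.68 × 1110 × 0.001241 = 14.71 m³/day.

14.7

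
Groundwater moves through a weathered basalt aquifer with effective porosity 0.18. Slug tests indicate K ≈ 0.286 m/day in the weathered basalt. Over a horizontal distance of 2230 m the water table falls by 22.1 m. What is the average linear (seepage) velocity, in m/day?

Hydraulic gradient i = Δh / L = 22.1 / 2230 = 0.009910.
Darcy flux q = K · i = 0.2860 × 0.009910 = 0.002834 m/day.
Seepage velocity v = q / n_e = 0.002834 / 0.18 = 0.01575 m/day.

0.0157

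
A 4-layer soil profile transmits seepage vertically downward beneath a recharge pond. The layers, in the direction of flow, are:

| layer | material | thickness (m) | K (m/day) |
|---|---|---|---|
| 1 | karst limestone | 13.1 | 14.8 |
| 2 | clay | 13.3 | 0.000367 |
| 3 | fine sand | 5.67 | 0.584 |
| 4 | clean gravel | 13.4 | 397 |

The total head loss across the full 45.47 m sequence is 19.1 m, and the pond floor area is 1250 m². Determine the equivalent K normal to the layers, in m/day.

0.00125

Flow is perpendicular to layering, so the layers act in series and the equivalent K is the thickness-weighted harmonic mean.
Total thickness L = 13.1 + 13.3 + 5.67 + 13.4 = 45.47 m.
Σ(b_i/K_i) = 13.1/14.8 + 13.3/0.000367 + 5.67/0.584 + 13.4/397 = 36250 d.
K_eq = L / Σ(b_i/K_i) = 45.47 / 36250 = 0.001254 m/day.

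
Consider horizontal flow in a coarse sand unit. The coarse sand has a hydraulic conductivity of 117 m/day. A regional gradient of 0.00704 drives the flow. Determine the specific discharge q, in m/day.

0.824

Hydraulic gradient i = 0.00704.
Specific discharge q = K · i = 117.0 × 0.007040 = 0.8237 m/day.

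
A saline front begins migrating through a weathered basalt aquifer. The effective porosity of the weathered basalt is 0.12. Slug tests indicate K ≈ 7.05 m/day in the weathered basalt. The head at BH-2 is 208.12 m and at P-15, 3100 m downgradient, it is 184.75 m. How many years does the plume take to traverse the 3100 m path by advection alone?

Hydraulic gradient i = (208.12 − 184.75) / 3100 = 23.37 / 3100 = 0.007539.
Darcy flux q = K · i = 7.050 × 0.007539 = 0.05315 m/day.
Seepage velocity v = q / n_e = 0.05315 / 0.12 = 0.4429 m/day.
Travel time t = L / v = 3100 / 0.4429 = 6999 days = 19.16 years.

19.2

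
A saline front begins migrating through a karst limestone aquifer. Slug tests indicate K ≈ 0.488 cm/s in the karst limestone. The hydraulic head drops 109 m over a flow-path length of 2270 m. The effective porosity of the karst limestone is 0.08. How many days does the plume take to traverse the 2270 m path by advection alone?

Convert K: 0.488 cm/s × 864 = 421.6 m/day.
Hydraulic gradient i = Δh / L = 109 / 2270 = 0.04802.
Darcy flux q = K · i = 421.6 × 0.04802 = 20.25 m/day.
Seepage velocity v = q / n_e = 20.25 / 0.08 = 253.1 m/day.
Travel time t = L / v = 2270 / 253.1 = 8.970 days.

8.97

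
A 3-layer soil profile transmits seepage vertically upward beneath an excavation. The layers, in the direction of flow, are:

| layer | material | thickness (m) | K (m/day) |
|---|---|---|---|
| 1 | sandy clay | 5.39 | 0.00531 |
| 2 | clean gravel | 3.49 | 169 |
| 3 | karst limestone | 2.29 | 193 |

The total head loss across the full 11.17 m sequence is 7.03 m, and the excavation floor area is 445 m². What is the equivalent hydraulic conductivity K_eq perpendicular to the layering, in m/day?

0.0110

Flow is perpendicular to layering, so the layers act in series and the equivalent K is the thickness-weighted harmonic mean.
Total thickness L = 5.39 + 3.49 + 2.29 = 11.17 m.
Σ(b_i/K_i) = 5.39/0.00531 + 3.49/169 + 2.29/193 = 1015 d.
K_eq = L / Σ(b_i/K_i) = 11.17 / 1015 = 0.01100 m/day.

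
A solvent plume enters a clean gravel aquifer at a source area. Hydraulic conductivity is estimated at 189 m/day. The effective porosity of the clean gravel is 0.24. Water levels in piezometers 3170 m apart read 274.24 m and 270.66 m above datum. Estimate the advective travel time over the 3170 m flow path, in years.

Hydraulic gradient i = (274.24 − 270.66) / 3170 = 3.58 / 3170 = 0.001129.
Darcy flux q = K · i = 189.0 × 0.001129 = 0.2134 m/day.
Seepage velocity v = q / n_e = 0.2134 / 0.24 = 0.8894 m/day.
Travel time t = L / v = 3170 / 0.8894 = 3564 days = 9.759 years.

9.76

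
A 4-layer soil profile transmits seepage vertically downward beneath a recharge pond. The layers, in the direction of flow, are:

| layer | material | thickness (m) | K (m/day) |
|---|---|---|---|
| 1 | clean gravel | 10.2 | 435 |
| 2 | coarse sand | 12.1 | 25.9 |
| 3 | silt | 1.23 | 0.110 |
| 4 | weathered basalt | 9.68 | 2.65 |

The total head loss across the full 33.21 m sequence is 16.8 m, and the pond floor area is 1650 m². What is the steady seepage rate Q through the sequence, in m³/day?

1810

Flow is perpendicular to layering, so the layers act in series and the equivalent K is the thickness-weighted harmonic mean.
Total thickness L = 10.2 + 12.1 + 1.23 + 9.68 = 33.21 m.
Σ(b_i/K_i) = 10.2/435 + 12.1/25.9 + 1.23/0.110 + 9.68/2.65 = 15.33 d.
K_eq = L / Σ(b_i/K_i) = 33.21 / 15.33 = 2.167 m/day.
Q = K_eq · A · (Δh/L) = 2.167 × 1650 × (16.8/33.21) = 1809 m³/day.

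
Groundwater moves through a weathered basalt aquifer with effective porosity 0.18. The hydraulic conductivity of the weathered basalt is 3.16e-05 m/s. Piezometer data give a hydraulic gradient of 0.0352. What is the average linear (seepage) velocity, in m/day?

0.534

Convert K: 3.16e-05 m/s × 86400 = 2.730 m/day.
Hydraulic gradient i = 0.0352.
Darcy flux q = K · i = 2.730 × 0.03520 = 0.09610 m/day.
Seepage velocity v = q / n_e = 0.09610 / 0.18 = 0.5339 m/day.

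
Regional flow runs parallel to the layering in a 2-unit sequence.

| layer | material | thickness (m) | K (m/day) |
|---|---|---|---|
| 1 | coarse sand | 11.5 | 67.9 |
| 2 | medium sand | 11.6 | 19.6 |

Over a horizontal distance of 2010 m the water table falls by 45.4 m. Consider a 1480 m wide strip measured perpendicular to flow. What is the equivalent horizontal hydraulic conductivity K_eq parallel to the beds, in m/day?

Flow is parallel to layering, so each bed carries its own Darcy discharge and the transmissivities add.
Σ(K_i·b_i) = 67.9×11.5 + 19.6×11.6 = 1008 m²/day.
Total thickness b = 23.10 m, so K_eq = Σ(K_i·b_i)/b = 43.65 m/day.

43.6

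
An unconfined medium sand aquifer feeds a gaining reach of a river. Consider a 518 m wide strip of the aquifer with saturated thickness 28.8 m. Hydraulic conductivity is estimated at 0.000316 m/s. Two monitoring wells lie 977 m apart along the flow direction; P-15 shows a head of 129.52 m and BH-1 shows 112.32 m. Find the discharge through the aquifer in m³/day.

7170

Convert K: 0.000316 m/s × 86400 = 27.30 m/day.
Cross-sectional area A = 518 × 28.8 = 14918 m².
Hydraulic gradient i = (129.52 − 112.32) / 977 = 17.2 / 977 = 0.01760.
Darcy's law: Q = K · A · i = 27.30 × 14918 × 0.01760 = 7171 m³/day.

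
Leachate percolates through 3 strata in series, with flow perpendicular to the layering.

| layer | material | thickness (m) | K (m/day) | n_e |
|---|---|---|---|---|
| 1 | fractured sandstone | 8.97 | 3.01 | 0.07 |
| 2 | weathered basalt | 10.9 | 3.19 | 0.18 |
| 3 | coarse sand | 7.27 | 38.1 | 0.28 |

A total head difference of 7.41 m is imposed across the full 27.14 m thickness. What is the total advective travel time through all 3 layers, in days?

4.11

With flow normal to the layers, continuity requires the same specific discharge q through every layer.
Σ(b_i/K_i) = 8.97/3.01 + 10.9/3.19 + 7.27/38.1 = 6.588 d.
q = Δh / Σ(b_i/K_i) = 7.41 / 6.588 = 1.125 m/day.
In each layer the seepage velocity is v_i = q/n_i, so the layer transit time is t_i = b_i·n_i / q:
  layer 1 (fractured sandstone): t_1 = 8.97 × 0.07 / 1.125 = 0.5582 d
  layer 2 (weathered basalt): t_2 = 10.9 × 0.18 / 1.125 = 1.744 d
  layer 3 (coarse sand): t_3 = 7.27 × 0.28 / 1.125 = 1.810 d
Total t = Σ t_i = 4.112 days.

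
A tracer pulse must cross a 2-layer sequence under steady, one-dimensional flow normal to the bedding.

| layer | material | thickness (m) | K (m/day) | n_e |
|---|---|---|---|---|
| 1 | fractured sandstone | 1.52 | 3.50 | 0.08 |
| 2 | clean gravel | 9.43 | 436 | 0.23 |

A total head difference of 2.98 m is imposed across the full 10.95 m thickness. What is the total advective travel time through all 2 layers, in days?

With flow normal to the layers, continuity requires the same specific discharge q through every layer.
Σ(b_i/K_i) = 1.52/3.50 + 9.43/436 = 0.4559 d.
q = Δh / Σ(b_i/K_i) = 2.98 / 0.4559 = 6.536 m/day.
In each layer the seepage velocity is v_i = q/n_i, so the layer transit time is t_i = b_i·n_i / q:
  layer 1 (fractured sandstone): t_1 = 1.52 × 0.08 / 6.536 = 0.01860 d
  layer 2 (clean gravel): t_2 = 9.43 × 0.23 / 6.536 = 0.3318 d
Total t = Σ t_i = 0.3504 days.

0.350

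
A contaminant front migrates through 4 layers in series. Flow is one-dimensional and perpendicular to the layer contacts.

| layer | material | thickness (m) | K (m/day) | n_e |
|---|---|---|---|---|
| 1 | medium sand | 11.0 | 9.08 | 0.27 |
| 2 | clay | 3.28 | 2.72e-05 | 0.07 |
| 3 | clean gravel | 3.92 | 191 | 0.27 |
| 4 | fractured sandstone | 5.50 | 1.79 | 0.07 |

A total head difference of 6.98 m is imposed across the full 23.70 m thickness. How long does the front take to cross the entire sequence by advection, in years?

220

With flow normal to the layers, continuity requires the same specific discharge q through every layer.
Σ(b_i/K_i) = 11.0/9.08 + 3.28/2.72e-05 + 3.92/191 + 5.50/1.79 = 1.206e+05 d.
q = Δh / Σ(b_i/K_i) = 6.98 / 1.206e+05 = 5.788e-05 m/day.
In each layer the seepage velocity is v_i = q/n_i, so the layer transit time is t_i = b_i·n_i / q:
  layer 1 (medium sand): t_1 = 11.0 × 0.27 / 5.788e-05 = 51312 d
  layer 2 (clay): t_2 = 3.28 × 0.07 / 5.788e-05 = 3967 d
  layer 3 (clean gravel): t_3 = 3.92 × 0.27 / 5.788e-05 = 18286 d
  layer 4 (fractured sandstone): t_4 = 5.50 × 0.07 / 5.788e-05 = 6652 d
Total t = Σ t_i = 80216 days = 219.6 years.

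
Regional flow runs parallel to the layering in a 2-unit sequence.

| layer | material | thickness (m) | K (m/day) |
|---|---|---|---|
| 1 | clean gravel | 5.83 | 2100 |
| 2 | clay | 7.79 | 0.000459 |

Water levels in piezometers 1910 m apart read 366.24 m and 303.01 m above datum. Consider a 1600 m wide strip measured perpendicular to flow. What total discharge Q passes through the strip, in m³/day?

648000

Flow is parallel to layering, so each bed carries its own Darcy discharge and the transmissivities add.
Σ(K_i·b_i) = 2100×5.83 + 0.000459×7.79 = 12243 m²/day.
Hydraulic gradient i = (366.24 − 303.01) / 1910 = 63.23 / 1910 = 0.03310.
Q = Σ(K_i·b_i) · W · i = 12243 × 1600 × 0.03310 = 6.485e+05 m³/day.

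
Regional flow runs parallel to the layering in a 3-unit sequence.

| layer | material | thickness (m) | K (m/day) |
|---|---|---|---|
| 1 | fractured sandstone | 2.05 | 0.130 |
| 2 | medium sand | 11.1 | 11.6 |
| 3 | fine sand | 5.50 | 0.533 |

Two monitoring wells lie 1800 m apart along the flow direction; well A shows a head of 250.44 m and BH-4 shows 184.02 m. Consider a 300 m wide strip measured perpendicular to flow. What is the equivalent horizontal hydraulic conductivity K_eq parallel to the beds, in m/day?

Flow is parallel to layering, so each bed carries its own Darcy discharge and the transmissivities add.
Σ(K_i·b_i) = 0.130×2.05 + 11.6×11.1 + 0.533×5.50 = 132.0 m²/day.
Total thickness b = 18.65 m, so K_eq = Σ(K_i·b_i)/b = 7.075 m/day.

7.08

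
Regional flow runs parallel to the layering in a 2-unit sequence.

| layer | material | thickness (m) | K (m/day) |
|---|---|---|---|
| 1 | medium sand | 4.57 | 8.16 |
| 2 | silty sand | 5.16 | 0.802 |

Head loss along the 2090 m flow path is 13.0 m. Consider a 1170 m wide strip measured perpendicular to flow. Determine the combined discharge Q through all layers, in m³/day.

302

Flow is parallel to layering, so each bed carries its own Darcy discharge and the transmissivities add.
Σ(K_i·b_i) = 8.16×4.57 + 0.802×5.16 = 41.43 m²/day.
Hydraulic gradient i = Δh / L = 13.0 / 2090 = 0.006220.
Q = Σ(K_i·b_i) · W · i = 41.43 × 1170 × 0.006220 = 301.5 m³/day.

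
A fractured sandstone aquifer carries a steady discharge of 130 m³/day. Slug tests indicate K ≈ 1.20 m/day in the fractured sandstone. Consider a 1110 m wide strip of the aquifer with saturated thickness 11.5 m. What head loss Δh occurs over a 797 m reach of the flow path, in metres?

Cross-sectional area A = 1110 × 11.5 = 12765 m².
From Q = K·A·i, i = Q / (K·A) = 130 / (1.200 × 12765) = 0.008487.
Head loss Δh = i · L = 0.008487 × 797 = 6.764 m.

6.76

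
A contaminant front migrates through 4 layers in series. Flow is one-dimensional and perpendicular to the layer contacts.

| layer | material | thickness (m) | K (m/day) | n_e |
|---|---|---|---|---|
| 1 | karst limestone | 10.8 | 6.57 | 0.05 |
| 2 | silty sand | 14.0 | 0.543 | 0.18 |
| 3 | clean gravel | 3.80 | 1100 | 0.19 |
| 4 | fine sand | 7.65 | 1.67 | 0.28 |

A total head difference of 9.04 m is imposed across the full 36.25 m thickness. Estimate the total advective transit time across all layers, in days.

21.0

With flow normal to the layers, continuity requires the same specific discharge q through every layer.
Σ(b_i/K_i) = 10.8/6.57 + 14.0/0.543 + 3.80/1100 + 7.65/1.67 = 32.01 d.
q = Δh / Σ(b_i/K_i) = 9.04 / 32.01 = 0.2824 m/day.
In each layer the seepage velocity is v_i = q/n_i, so the layer transit time is t_i = b_i·n_i / q:
  layer 1 (karst limestone): t_1 = 10.8 × 0.05 / 0.2824 = 1.912 d
  layer 2 (silty sand): t_2 = 14.0 × 0.18 / 0.2824 = 8.923 d
  layer 3 (clean gravel): t_3 = 3.80 × 0.19 / 0.2824 = 2.557 d
  layer 4 (fine sand): t_4 = 7.65 × 0.28 / 0.2824 = 7.585 d
Total t = Σ t_i = 20.98 days.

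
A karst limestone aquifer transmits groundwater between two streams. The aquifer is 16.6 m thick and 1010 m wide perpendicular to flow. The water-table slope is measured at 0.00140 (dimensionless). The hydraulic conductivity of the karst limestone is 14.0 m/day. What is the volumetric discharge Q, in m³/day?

Cross-sectional area A = 1010 × 16.6 = 16766 m².
Hydraulic gradient i = 0.00140.
Darcy's law: Q = K · A · i = 14.00 × 16766 × 0.001400 = 328.6 m³/day.

329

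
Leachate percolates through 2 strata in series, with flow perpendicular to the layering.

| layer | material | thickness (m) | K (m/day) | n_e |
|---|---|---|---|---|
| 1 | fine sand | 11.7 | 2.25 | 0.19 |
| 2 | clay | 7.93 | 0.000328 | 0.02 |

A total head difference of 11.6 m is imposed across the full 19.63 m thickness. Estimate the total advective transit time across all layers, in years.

With flow normal to the layers, continuity requires the same specific discharge q through every layer.
Σ(b_i/K_i) = 11.7/2.25 + 7.93/0.000328 = 24182 d.
q = Δh / Σ(b_i/K_i) = 11.6 / 24182 = 0.0004797 m/day.
In each layer the seepage velocity is v_i = q/n_i, so the layer transit time is t_i = b_i·n_i / q:
  layer 1 (fine sand): t_1 = 11.7 × 0.19 / 0.0004797 = 4634 d
  layer 2 (clay): t_2 = 7.93 × 0.02 / 0.0004797 = 330.6 d
Total t = Σ t_i = 4965 days = 13.59 years.

13.6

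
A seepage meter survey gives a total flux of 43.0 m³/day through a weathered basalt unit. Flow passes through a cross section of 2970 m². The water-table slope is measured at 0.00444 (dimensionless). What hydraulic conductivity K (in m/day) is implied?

Hydraulic gradient i = 0.00444.
From Q = K·A·i, K = Q / (A·i) = 43.0 / (2970 × 0.004440) = 3.261 m/day.

3.26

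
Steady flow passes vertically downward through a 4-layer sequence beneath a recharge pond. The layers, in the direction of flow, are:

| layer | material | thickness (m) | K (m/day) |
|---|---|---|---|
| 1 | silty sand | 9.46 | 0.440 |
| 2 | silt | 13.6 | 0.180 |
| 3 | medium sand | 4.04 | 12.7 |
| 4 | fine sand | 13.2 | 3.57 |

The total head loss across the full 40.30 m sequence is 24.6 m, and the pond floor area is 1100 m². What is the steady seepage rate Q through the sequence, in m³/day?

268

Flow is perpendicular to layering, so the layers act in series and the equivalent K is the thickness-weighted harmonic mean.
Total thickness L = 9.46 + 13.6 + 4.04 + 13.2 = 40.30 m.
Σ(b_i/K_i) = 9.46/0.440 + 13.6/0.180 + 4.04/12.7 + 13.2/3.57 = 101.1 d.
K_eq = L / Σ(b_i/K_i) = 40.30 / 101.1 = 0.3987 m/day.
Q = K_eq · A · (Δh/L) = 0.3987 × 1100 × (24.6/40.30) = 267.7 m³/day.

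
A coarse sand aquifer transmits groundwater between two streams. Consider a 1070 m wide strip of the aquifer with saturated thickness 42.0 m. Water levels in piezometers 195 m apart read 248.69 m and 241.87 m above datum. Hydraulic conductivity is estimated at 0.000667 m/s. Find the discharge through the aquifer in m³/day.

90600

Convert K: 0.000667 m/s × 86400 = 57.63 m/day.
Cross-sectional area A = 1070 × 42.0 = 44940 m².
Hydraulic gradient i = (248.69 − 241.87) / 195 = 6.82 / 195 = 0.03497.
Darcy's law: Q = K · A · i = 57.63 × 44940 × 0.03497 = 90578 m³/day.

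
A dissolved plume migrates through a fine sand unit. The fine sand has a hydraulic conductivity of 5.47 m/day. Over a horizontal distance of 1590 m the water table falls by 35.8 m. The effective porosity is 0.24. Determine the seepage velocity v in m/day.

0.513

Hydraulic gradient i = Δh / L = 35.8 / 1590 = 0.02252.
Darcy flux q = K · i = 5.470 × 0.02252 = 0.1232 m/day.
Seepage velocity v = q / n_e = 0.1232 / 0.24 = 0.5132 m/day.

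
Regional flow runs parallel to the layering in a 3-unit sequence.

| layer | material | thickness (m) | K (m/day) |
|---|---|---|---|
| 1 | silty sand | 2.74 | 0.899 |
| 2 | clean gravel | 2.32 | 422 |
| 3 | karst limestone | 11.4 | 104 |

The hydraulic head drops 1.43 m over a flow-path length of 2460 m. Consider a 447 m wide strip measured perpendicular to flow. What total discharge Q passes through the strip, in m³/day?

563

Flow is parallel to layering, so each bed carries its own Darcy discharge and the transmissivities add.
Σ(K_i·b_i) = 0.899×2.74 + 422×2.32 + 104×11.4 = 2167 m²/day.
Hydraulic gradient i = Δh / L = 1.43 / 2460 = 0.0005813.
Q = Σ(K_i·b_i) · W · i = 2167 × 447 × 0.0005813 = 563.1 m³/day.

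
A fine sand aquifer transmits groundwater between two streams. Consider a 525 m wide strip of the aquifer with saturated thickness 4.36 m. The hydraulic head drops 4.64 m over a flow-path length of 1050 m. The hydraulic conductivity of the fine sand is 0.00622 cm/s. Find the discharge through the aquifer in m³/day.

Convert K: 0.00622 cm/s × 864 = 5.374 m/day.
Cross-sectional area A = 525 × 4.36 = 2289 m².
Hydraulic gradient i = Δh / L = 4.64 / 1050 = 0.004419.
Darcy's law: Q = K · A · i = 5.374 × 2289 × 0.004419 = 54.36 m³/day.

54.4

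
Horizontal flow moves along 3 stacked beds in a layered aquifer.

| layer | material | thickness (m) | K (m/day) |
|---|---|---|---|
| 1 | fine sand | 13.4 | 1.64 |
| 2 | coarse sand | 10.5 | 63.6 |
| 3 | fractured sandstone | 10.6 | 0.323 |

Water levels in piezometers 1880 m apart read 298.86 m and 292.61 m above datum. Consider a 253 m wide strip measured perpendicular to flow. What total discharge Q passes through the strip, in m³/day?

Flow is parallel to layering, so each bed carries its own Darcy discharge and the transmissivities add.
Σ(K_i·b_i) = 1.64×13.4 + 63.6×10.5 + 0.323×10.6 = 693.2 m²/day.
Hydraulic gradient i = (298.86 − 292.61) / 1880 = 6.25 / 1880 = 0.003324.
Q = Σ(K_i·b_i) · W · i = 693.2 × 253 × 0.003324 = 583.0 m³/day.

583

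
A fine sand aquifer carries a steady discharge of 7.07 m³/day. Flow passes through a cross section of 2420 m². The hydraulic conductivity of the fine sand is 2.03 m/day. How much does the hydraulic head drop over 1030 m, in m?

1.48

From Q = K·A·i, i = Q / (K·A) = 7.07 / (2.030 × 2420) = 0.001439.
Head loss Δh = i · L = 0.001439 × 1030 = 1.482 m.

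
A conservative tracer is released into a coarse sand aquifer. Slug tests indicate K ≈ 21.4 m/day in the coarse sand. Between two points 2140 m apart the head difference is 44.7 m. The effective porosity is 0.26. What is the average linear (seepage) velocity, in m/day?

1.72

Hydraulic gradient i = Δh / L = 44.7 / 2140 = 0.02089.
Darcy flux q = K · i = 21.40 × 0.02089 = 0.4470 m/day.
Seepage velocity v = q / n_e = 0.4470 / 0.26 = 1.719 m/day.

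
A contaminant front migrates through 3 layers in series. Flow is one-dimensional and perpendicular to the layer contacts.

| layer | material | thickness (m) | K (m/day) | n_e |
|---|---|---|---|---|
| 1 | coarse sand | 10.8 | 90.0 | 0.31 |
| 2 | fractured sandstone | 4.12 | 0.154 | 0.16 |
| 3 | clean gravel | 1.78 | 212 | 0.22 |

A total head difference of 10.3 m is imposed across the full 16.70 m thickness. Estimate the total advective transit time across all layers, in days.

With flow normal to the layers, continuity requires the same specific discharge q through every layer.
Σ(b_i/K_i) = 10.8/90.0 + 4.12/0.154 + 1.78/212 = 26.88 d.
q = Δh / Σ(b_i/K_i) = 10.3 / 26.88 = 0.3832 m/day.
In each layer the seepage velocity is v_i = q/n_i, so the layer transit time is t_i = b_i·n_i / q:
  layer 1 (coarse sand): t_1 = 10.8 × 0.31 / 0.3832 = 8.738 d
  layer 2 (fractured sandstone): t_2 = 4.12 × 0.16 / 0.3832 = 1.720 d
  layer 3 (clean gravel): t_3 = 1.78 × 0.22 / 0.3832 = 1.022 d
Total t = Σ t_i = 11.48 days.

11.5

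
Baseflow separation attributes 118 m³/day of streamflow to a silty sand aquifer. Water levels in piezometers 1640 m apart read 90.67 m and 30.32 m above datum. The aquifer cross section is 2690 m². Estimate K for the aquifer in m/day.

1.19

Hydraulic gradient i = (90.67 − 30.32) / 1640 = 60.35 / 1640 = 0.03680.
From Q = K·A·i, K = Q / (A·i) = 118 / (2690 × 0.03680) = 1.192 m/day.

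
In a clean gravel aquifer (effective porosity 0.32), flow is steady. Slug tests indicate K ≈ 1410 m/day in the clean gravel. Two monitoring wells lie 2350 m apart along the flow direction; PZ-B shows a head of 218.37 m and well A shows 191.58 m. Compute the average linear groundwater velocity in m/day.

50.2

Hydraulic gradient i = (218.37 − 191.58) / 2350 = 26.79 / 2350 = 0.01140.
Darcy flux q = K · i = 1410 × 0.01140 = 16.07 m/day.
Seepage velocity v = q / n_e = 16.07 / 0.32 = 50.23 m/day.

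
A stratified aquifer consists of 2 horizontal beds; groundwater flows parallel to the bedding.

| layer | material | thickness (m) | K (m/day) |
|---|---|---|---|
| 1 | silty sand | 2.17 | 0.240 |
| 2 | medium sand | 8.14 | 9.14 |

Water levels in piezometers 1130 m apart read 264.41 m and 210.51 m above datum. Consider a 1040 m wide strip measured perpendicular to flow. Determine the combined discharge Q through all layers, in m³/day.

Flow is parallel to layering, so each bed carries its own Darcy discharge and the transmissivities add.
Σ(K_i·b_i) = 0.240×2.17 + 9.14×8.14 = 74.92 m²/day.
Hydraulic gradient i = (264.41 − 210.51) / 1130 = 53.9 / 1130 = 0.04770.
Q = Σ(K_i·b_i) · W · i = 74.92 × 1040 × 0.04770 = 3717 m³/day.

3720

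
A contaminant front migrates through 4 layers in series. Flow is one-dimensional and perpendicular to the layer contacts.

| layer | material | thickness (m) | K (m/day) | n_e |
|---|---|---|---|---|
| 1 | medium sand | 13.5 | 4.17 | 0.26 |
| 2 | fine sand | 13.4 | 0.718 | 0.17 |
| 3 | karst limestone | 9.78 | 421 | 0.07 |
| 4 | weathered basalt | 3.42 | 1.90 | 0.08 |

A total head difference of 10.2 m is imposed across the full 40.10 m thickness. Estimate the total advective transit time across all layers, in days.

With flow normal to the layers, continuity requires the same specific discharge q through every layer.
Σ(b_i/K_i) = 13.5/4.17 + 13.4/0.718 + 9.78/421 + 3.42/1.90 = 23.72 d.
q = Δh / Σ(b_i/K_i) = 10.2 / 23.72 = 0.4300 m/day.
In each layer the seepage velocity is v_i = q/n_i, so the layer transit time is t_i = b_i·n_i / q:
  layer 1 (medium sand): t_1 = 13.5 × 0.26 / 0.4300 = 8.164 d
  layer 2 (fine sand): t_2 = 13.4 × 0.17 / 0.4300 = 5.298 d
  layer 3 (karst limestone): t_3 = 9.78 × 0.07 / 0.4300 = 1.592 d
  layer 4 (weathered basalt): t_4 = 3.42 × 0.08 / 0.4300 = 0.6364 d
Total t = Σ t_i = 15.69 days.

15.7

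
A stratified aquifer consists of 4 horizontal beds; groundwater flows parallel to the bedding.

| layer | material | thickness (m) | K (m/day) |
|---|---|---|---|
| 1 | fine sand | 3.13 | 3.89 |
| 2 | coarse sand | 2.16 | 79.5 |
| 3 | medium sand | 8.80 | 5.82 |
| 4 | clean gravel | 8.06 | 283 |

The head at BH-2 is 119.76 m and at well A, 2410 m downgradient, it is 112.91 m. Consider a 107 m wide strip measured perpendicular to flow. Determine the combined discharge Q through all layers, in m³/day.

Flow is parallel to layering, so each bed carries its own Darcy discharge and the transmissivities add.
Σ(K_i·b_i) = 3.89×3.13 + 79.5×2.16 + 5.82×8.80 + 283×8.06 = 2516 m²/day.
Hydraulic gradient i = (119.76 − 112.91) / 2410 = 6.85 / 2410 = 0.002842.
Q = Σ(K_i·b_i) · W · i = 2516 × 107 × 0.002842 = 765.2 m³/day.

765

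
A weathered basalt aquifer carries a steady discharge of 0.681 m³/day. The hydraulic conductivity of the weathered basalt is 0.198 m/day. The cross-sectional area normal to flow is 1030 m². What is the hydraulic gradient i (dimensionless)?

0.00334

From Q = K·A·i, i = Q / (K·A) = 0.681 / (0.1980 × 1030) = 0.003339.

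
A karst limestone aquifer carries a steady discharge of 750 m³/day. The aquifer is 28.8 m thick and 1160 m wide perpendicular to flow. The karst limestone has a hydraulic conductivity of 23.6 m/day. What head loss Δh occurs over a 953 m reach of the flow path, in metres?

Cross-sectional area A = 1160 × 28.8 = 33408 m².
From Q = K·A·i, i = Q / (K·A) = 750 / (23.60 × 33408) = 0.0009513.
Head loss Δh = i · L = 0.0009513 × 953 = 0.9065 m.

0.907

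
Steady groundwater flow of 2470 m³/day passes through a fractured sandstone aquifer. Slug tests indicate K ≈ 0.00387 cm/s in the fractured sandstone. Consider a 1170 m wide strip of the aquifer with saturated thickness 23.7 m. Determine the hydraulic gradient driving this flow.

Convert K: 0.00387 cm/s × 864 = 3.344 m/day.
Cross-sectional area A = 1170 × 23.7 = 27729 m².
From Q = K·A·i, i = Q / (K·A) = 2470 / (3.344 × 27729) = 0.02664.

0.0266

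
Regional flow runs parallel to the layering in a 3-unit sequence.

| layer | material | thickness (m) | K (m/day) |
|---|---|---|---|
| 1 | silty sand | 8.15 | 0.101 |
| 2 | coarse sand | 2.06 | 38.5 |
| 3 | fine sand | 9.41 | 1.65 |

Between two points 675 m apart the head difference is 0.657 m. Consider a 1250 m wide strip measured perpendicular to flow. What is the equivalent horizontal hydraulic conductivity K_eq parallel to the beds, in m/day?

4.88

Flow is parallel to layering, so each bed carries its own Darcy discharge and the transmissivities add.
Σ(K_i·b_i) = 0.101×8.15 + 38.5×2.06 + 1.65×9.41 = 95.66 m²/day.
Total thickness b = 19.62 m, so K_eq = Σ(K_i·b_i)/b = 4.876 m/day.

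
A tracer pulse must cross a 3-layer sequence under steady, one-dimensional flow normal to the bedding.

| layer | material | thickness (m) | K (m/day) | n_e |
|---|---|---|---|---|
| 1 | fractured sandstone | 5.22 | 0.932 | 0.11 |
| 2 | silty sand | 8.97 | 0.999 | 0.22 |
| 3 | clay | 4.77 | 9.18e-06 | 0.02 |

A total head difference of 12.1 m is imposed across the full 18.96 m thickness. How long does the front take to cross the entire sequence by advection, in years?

311

With flow normal to the layers, continuity requires the same specific discharge q through every layer.
Σ(b_i/K_i) = 5.22/0.932 + 8.97/0.999 + 4.77/9.18e-06 = 5.196e+05 d.
q = Δh / Σ(b_i/K_i) = 12.1 / 5.196e+05 = 2.329e-05 m/day.
In each layer the seepage velocity is v_i = q/n_i, so the layer transit time is t_i = b_i·n_i / q:
  layer 1 (fractured sandstone): t_1 = 5.22 × 0.11 / 2.329e-05 = 24658 d
  layer 2 (silty sand): t_2 = 8.97 × 0.22 / 2.329e-05 = 84746 d
  layer 3 (clay): t_3 = 4.77 × 0.02 / 2.329e-05 = 4097 d
Total t = Σ t_i = 1.135e+05 days = 310.7 years.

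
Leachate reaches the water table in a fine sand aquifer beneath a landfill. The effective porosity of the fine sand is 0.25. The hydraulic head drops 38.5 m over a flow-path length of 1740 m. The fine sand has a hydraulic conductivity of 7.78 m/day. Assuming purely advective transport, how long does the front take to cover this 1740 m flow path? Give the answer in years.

6.92

Hydraulic gradient i = Δh / L = 38.5 / 1740 = 0.02213.
Darcy flux q = K · i = 7.780 × 0.02213 = 0.1721 m/day.
Seepage velocity v = q / n_e = 0.1721 / 0.25 = 0.6886 m/day.
Travel time t = L / v = 1740 / 0.6886 = 2527 days = 6.918 years.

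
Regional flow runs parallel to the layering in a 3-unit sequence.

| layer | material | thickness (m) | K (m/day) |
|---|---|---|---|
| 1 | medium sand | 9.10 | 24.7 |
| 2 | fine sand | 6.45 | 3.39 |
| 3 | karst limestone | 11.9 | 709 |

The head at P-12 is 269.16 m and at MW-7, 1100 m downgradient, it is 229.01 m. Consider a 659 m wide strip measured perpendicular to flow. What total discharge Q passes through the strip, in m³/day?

Flow is parallel to layering, so each bed carries its own Darcy discharge and the transmissivities add.
Σ(K_i·b_i) = 24.7×9.10 + 3.39×6.45 + 709×11.9 = 8684 m²/day.
Hydraulic gradient i = (269.16 − 229.01) / 1100 = 40.15 / 1100 = 0.03650.
Q = Σ(K_i·b_i) · W · i = 8684 × 659 × 0.03650 = 2.089e+05 m³/day.

209000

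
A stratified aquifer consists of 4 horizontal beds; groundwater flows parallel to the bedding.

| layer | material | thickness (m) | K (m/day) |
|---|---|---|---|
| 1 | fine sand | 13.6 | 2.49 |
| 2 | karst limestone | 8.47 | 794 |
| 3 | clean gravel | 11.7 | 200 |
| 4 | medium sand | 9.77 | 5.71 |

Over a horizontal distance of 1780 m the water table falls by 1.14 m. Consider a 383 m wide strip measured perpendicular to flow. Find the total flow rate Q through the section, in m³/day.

Flow is parallel to layering, so each bed carries its own Darcy discharge and the transmissivities add.
Σ(K_i·b_i) = 2.49×13.6 + 794×8.47 + 200×11.7 + 5.71×9.77 = 9155 m²/day.
Hydraulic gradient i = Δh / L = 1.14 / 1780 = 0.0006404.
Q = Σ(K_i·b_i) · W · i = 9155 × 383 × 0.0006404 = 2246 m³/day.

2250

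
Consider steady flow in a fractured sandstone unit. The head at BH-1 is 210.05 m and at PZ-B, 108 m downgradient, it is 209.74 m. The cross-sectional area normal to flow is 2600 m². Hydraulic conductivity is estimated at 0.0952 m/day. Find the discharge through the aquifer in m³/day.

0.710

Hydraulic gradient i = (210.05 − 209.74) / 108 = 0.31 / 108 = 0.002870.
Darcy's law: Q = K · A · i = 0.09520 × 2600 × 0.002870 = 0.7105 m³/day.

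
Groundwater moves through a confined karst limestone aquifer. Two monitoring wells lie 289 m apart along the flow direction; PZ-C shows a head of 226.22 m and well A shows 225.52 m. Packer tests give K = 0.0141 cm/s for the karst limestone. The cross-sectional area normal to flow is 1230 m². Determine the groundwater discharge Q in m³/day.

36.3

Convert K: 0.0141 cm/s × 864 = 12.18 m/day.
Hydraulic gradient i = (226.22 − 225.52) / 289 = 0.7 / 289 = 0.002422.
Darcy's law: Q = K · A · i = 12.18 × 1230 × 0.002422 = 36.29 m³/day.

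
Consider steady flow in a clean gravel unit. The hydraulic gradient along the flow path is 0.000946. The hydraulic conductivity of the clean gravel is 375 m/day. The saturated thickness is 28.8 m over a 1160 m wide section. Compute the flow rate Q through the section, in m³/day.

11900

Cross-sectional area A = 1160 × 28.8 = 33408 m².
Hydraulic gradient i = 0.000946.
Darcy's law: Q = K · A · i = 375.0 × 33408 × 0.0009460 = 11851 m³/day.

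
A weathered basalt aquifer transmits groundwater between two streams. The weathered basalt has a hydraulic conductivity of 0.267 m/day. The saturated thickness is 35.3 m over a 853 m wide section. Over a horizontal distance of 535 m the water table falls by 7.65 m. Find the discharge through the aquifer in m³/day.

115

Cross-sectional area A = 853 × 35.3 = 30111 m².
Hydraulic gradient i = Δh / L = 7.65 / 535 = 0.01430.
Darcy's law: Q = K · A · i = 0.2670 × 30111 × 0.01430 = 115.0 m³/day.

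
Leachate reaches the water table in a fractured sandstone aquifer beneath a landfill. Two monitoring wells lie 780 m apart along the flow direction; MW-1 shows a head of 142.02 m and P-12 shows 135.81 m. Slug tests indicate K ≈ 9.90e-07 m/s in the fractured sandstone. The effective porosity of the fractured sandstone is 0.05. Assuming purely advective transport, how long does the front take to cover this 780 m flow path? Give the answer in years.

Convert K: 9.90e-07 m/s × 86400 = 0.08554 m/day.
Hydraulic gradient i = (142.02 − 135.81) / 780 = 6.21 / 780 = 0.007962.
Darcy flux q = K · i = 0.08554 × 0.007962 = 0.0006810 m/day.
Seepage velocity v = q / n_e = 0.0006810 / 0.05 = 0.01362 m/day.
Travel time t = L / v = 780 / 0.01362 = 57269 days = 156.8 years.

157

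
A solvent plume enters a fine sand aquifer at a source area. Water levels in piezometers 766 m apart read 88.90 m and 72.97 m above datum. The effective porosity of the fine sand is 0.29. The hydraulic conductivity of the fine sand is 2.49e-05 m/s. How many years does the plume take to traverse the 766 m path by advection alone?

Convert K: 2.49e-05 m/s × 86400 = 2.151 m/day.
Hydraulic gradient i = (88.90 − 72.97) / 766 = 15.93 / 766 = 0.02080.
Darcy flux q = K · i = 2.151 × 0.02080 = 0.04474 m/day.
Seepage velocity v = q / n_e = 0.04474 / 0.29 = 0.1543 m/day.
Travel time t = L / v = 766 / 0.1543 = 4965 days = 13.59 years.

13.6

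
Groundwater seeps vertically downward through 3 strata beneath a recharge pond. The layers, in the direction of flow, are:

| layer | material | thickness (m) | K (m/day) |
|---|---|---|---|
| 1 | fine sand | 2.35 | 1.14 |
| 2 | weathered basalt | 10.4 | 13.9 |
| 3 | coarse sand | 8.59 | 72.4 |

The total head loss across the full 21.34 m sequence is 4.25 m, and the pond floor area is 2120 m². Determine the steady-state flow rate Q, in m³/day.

Flow is perpendicular to layering, so the layers act in series and the equivalent K is the thickness-weighted harmonic mean.
Total thickness L = 2.35 + 10.4 + 8.59 = 21.34 m.
Σ(b_i/K_i) = 2.35/1.14 + 10.4/13.9 + 8.59/72.4 = 2.928 d.
K_eq = L / Σ(b_i/K_i) = 21.34 / 2.928 = 7.288 m/day.
Q = K_eq · A · (Δh/L) = 7.288 × 2120 × (4.25/21.34) = 3077 m³/day.

3080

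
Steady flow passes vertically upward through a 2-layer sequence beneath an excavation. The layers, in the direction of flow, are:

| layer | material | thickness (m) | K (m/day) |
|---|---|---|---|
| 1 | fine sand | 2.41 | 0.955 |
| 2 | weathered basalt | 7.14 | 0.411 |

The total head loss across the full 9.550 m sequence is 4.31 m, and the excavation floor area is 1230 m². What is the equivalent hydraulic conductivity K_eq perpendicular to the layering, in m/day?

0.480

Flow is perpendicular to layering, so the layers act in series and the equivalent K is the thickness-weighted harmonic mean.
Total thickness L = 2.41 + 7.14 = 9.550 m.
Σ(b_i/K_i) = 2.41/0.955 + 7.14/0.411 = 19.90 d.
K_eq = L / Σ(b_i/K_i) = 9.550 / 19.90 = 0.4800 m/day.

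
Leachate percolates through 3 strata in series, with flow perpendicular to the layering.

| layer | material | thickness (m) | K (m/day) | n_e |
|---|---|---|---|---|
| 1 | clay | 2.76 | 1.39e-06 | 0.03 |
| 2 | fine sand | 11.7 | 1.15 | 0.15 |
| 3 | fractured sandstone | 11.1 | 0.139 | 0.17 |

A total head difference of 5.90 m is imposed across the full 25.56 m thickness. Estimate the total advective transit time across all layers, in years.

With flow normal to the layers, continuity requires the same specific discharge q through every layer.
Σ(b_i/K_i) = 2.76/1.39e-06 + 11.7/1.15 + 11.1/0.139 = 1.986e+06 d.
q = Δh / Σ(b_i/K_i) = 5.90 / 1.986e+06 = 2.971e-06 m/day.
In each layer the seepage velocity is v_i = q/n_i, so the layer transit time is t_i = b_i·n_i / q:
  layer 1 (clay): t_1 = 2.76 × 0.03 / 2.971e-06 = 27867 d
  layer 2 (fine sand): t_2 = 11.7 × 0.15 / 2.971e-06 = 5.907e+05 d
  layer 3 (fractured sandstone): t_3 = 11.1 × 0.17 / 2.971e-06 = 6.351e+05 d
Total t = Σ t_i = 1.254e+06 days = 3432 years.

3430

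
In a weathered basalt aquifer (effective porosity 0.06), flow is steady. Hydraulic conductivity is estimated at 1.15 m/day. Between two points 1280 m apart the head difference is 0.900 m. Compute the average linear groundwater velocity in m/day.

0.0135

Hydraulic gradient i = Δh / L = 0.900 / 1280 = 0.0007031.
Darcy flux q = K · i = 1.150 × 0.0007031 = 0.0008086 m/day.
Seepage velocity v = q / n_e = 0.0008086 / 0.06 = 0.01348 m/day.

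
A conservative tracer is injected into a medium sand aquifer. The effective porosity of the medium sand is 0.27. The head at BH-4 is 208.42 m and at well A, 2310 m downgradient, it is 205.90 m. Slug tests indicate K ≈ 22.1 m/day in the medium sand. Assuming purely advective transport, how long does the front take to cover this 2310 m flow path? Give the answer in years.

Hydraulic gradient i = (208.42 − 205.90) / 2310 = 2.52 / 2310 = 0.001091.
Darcy flux q = K · i = 22.10 × 0.001091 = 0.02411 m/day.
Seepage velocity v = q / n_e = 0.02411 / 0.27 = 0.08929 m/day.
Travel time t = L / v = 2310 / 0.08929 = 25870 days = 70.83 years.

70.8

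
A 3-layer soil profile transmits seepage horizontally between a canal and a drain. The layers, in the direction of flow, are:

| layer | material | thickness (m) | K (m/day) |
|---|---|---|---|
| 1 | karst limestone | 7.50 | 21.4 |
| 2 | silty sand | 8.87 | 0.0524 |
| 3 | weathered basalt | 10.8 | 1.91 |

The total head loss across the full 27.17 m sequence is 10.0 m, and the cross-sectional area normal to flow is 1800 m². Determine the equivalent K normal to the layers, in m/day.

0.155

Flow is perpendicular to layering, so the layers act in series and the equivalent K is the thickness-weighted harmonic mean.
Total thickness L = 7.50 + 8.87 + 10.8 = 27.17 m.
Σ(b_i/K_i) = 7.50/21.4 + 8.87/0.0524 + 10.8/1.91 = 175.3 d.
K_eq = L / Σ(b_i/K_i) = 27.17 / 175.3 = 0.1550 m/day.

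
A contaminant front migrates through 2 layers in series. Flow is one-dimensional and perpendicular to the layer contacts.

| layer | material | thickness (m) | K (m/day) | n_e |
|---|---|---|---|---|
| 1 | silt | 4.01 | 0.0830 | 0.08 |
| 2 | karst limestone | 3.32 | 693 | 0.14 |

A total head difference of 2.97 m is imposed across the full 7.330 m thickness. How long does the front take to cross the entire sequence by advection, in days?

With flow normal to the layers, continuity requires the same specific discharge q through every layer.
Σ(b_i/K_i) = 4.01/0.0830 + 3.32/693 = 48.32 d.
q = Δh / Σ(b_i/K_i) = 2.97 / 48.32 = 0.06147 m/day.
In each layer the seepage velocity is v_i = q/n_i, so the layer transit time is t_i = b_i·n_i / q:
  layer 1 (silt): t_1 = 4.01 × 0.08 / 0.06147 = 5.219 d
  layer 2 (karst limestone): t_2 = 3.32 × 0.14 / 0.06147 = 7.562 d
Total t = Σ t_i = 12.78 days.

12.8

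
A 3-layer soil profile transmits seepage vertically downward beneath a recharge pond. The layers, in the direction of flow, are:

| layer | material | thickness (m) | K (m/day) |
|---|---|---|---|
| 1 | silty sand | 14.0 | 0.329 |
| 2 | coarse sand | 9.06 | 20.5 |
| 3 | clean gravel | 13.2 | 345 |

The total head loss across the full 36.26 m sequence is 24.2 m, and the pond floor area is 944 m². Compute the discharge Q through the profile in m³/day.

Flow is perpendicular to layering, so the layers act in series and the equivalent K is the thickness-weighted harmonic mean.
Total thickness L = 14.0 + 9.06 + 13.2 = 36.26 m.
Σ(b_i/K_i) = 14.0/0.329 + 9.06/20.5 + 13.2/345 = 43.03 d.
K_eq = L / Σ(b_i/K_i) = 36.26 / 43.03 = 0.8426 m/day.
Q = K_eq · A · (Δh/L) = 0.8426 × 944 × (24.2/36.26) = 530.9 m³/day.

531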